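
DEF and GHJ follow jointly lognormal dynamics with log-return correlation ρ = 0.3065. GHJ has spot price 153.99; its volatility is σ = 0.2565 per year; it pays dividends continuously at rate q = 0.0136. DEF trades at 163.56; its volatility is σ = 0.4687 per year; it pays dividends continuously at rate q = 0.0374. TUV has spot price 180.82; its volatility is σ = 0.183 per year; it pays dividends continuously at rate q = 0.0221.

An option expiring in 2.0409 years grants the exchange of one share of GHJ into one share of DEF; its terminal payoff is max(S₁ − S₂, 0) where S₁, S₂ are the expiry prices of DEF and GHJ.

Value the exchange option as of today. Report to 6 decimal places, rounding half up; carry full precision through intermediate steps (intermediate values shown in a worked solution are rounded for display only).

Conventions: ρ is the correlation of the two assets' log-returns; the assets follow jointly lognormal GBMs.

exchange price = 39.702369

σ_eff = √(σ₁² + σ₂² − 2ρσ₁σ₂) = √(0.4687² + 0.2565² − 2·0.3065·0.4687·0.2565) = 0.460191
d₁ = (ln(S₁/S₂) + (q₂ − q₁ + σ_eff²/2)T) / (σ_eff√T) = (ln(163.56/153.99) + (0.0136 − 0.0374 + 0.105888)·2.0409) / 0.657430 = 0.346540
d₂ = d₁ − σ_eff√T = 0.346540 − 0.657430 = -0.310890
N(d₁) = 0.635532,  N(d₂) = 0.377942
V = S₁·e^{−q₁T}·N(d₁) − S₂·e^{−q₂T}·N(d₂) = 96.308513 − 56.606144 = 39.702369
Key observation: no risk-free rate is needed — with the second asset as numeraire the exchange option is a call on the ratio S₁/S₂, and r cancels out of the value.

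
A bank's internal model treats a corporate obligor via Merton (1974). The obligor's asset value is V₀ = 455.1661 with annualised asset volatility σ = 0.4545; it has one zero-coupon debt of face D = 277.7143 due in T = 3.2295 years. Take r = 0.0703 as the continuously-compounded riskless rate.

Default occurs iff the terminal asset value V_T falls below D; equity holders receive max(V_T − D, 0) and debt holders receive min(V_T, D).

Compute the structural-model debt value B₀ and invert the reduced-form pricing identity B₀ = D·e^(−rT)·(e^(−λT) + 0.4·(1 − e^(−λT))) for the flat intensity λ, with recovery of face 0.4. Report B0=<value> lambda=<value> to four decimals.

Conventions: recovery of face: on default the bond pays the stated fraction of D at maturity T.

With assets at 455.1661 and a single debt payment of 277.7143 at 3.2295 years:
d₁ = [ln(V₀/D) + (r + σ²/2)T] / (σ√T)
   = [ln(455.1661/277.7143) + (0.0703 + 0.5·0.4545²)·3.2295] / (0.4545·√3.2295)
   = [0.494070 + 0.560593] / 0.816773 = 1.291255
d₂ = d₁ − σ√T = 1.291255 − 0.816773 = 0.474482
N(d₁) = 0.901692,  N(d₂) = 0.682422,  e^(−rT) = 0.796894
E₀ = V₀·N(d₁) − D·e^(−rT)·N(d₂)
   = 455.1661·0.901692 − 277.7143·0.796894·0.682422 = 259.393849
B₀ = V₀ − E₀ = 455.1661 − 259.393849 = 195.772251
e^(−λT) = (B₀·e^(rT)/D − 0.4)/(1 − 0.4) = (195.7723·1.254872/277.7143 − 0.4)/0.6 = 0.80768572
λ = −ln(0.80768572)/3.2295 = 0.066135

B0=195.7723 lambda=0.0661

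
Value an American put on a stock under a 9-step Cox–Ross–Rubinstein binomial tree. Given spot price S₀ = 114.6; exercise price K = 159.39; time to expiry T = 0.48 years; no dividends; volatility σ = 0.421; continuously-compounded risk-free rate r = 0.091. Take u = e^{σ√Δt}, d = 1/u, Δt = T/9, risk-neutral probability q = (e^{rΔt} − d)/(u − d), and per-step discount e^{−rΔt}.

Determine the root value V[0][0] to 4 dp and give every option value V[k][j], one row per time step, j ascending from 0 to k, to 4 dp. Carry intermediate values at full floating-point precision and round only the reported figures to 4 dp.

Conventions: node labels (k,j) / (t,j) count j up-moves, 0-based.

price = 44.8187
tree:
44.8187
55.4076 34.6947
65.0414 44.7900 24.9644
73.7827 55.4076 34.0364 16.1602
81.7141 65.0414 44.7900 23.6433 8.8547
88.9107 73.7827 55.4076 33.3062 14.2369 3.5735
95.4405 81.7141 65.0414 44.7900 22.1779 6.4562 0.7334
101.3654 88.9107 73.7827 55.4076 33.0883 11.5132 1.4760 0.0000
106.7413 95.4405 81.7141 65.0414 44.7900 20.1917 2.9706 0.0000 0.0000
111.6191 101.3654 88.9107 73.7827 55.4076 33.0883 5.9783 0.0000 0.0000 0.0000

params: Δt=0.05333 u=1.10211 d=0.90735 q=0.50069 e^(-rΔt)=0.99516
t_9 payoffs: 111.6191 101.3654 88.9107 73.7827 55.4076 33.0883 5.9783 0.0000 0.0000 0.0000
k=8: node(8,0) S=52.6487 payoff=106.7413 vs cont=105.9696 → 106.7413 [stop]  node(8,1) S=63.9495 payoff=95.4405 vs cont=94.6688 → 95.4405 [stop]  node(8,2) S=77.6759 payoff=81.7141 vs cont=80.9424 → 81.7141 [stop]  node(8,3) S=94.3486 payoff=65.0414 vs cont=64.2697 → 65.0414 [stop]  node(8,4) S=114.6000 payoff=44.7900 vs cont=44.0183 → 44.7900 [stop]  node(8,5) S=139.1983 payoff=20.1917 vs cont=19.4200 → 20.1917 [stop]  node(8,6) S=169.0764 payoff=0.0000 vs cont=2.9706 → 2.9706 [wait]  node(8,7) S=205.3678 payoff=0.0000 vs cont=0.0000 → 0.0000 [wait]  node(8,8) S=249.4489 payoff=0.0000 vs cont=0.0000 → 0.0000 [wait]
k=7: node(7,0) S=58.0246 payoff=101.3654 vs cont=100.5937 → 101.3654 [stop]  node(7,1) S=70.4793 payoff=88.9107 vs cont=88.1390 → 88.9107 [stop]  node(7,2) S=85.6073 payoff=73.7827 vs cont=73.0110 → 73.7827 [stop]  node(7,3) S=103.9824 payoff=55.4076 vs cont=54.6359 → 55.4076 [stop]  node(7,4) S=126.3017 payoff=33.0883 vs cont=32.3166 → 33.0883 [stop]  node(7,5) S=153.4117 payoff=5.9783 vs cont=11.5132 → 11.5132 [wait]  node(7,6) S=186.3407 payoff=0.0000 vs cont=1.4760 → 1.4760 [wait]  node(7,7) S=226.3377 payoff=0.0000 vs cont=0.0000 → 0.0000 [wait]
k=6: node(6,0) S=63.9495 payoff=95.4405 vs cont=94.6688 → 95.4405 [stop]  node(6,1) S=77.6759 payoff=81.7141 vs cont=80.9424 → 81.7141 [stop]  node(6,2) S=94.3486 payoff=65.0414 vs cont=64.2697 → 65.0414 [stop]  node(6,3) S=114.6000 payoff=44.7900 vs cont=44.0183 → 44.7900 [stop]  node(6,4) S=139.1983 payoff=20.1917 vs cont=22.1779 → 22.1779 [wait]  node(6,5) S=169.0764 payoff=0.0000 vs cont=6.4562 → 6.4562 [wait]  node(6,6) S=205.3678 payoff=0.0000 vs cont=0.7334 → 0.7334 [wait]
k=5: node(5,0) S=70.4793 payoff=88.9107 vs cont=88.1390 → 88.9107 [stop]  node(5,1) S=85.6073 payoff=73.7827 vs cont=73.0110 → 73.7827 [stop]  node(5,2) S=103.9824 payoff=55.4076 vs cont=54.6359 → 55.4076 [stop]  node(5,3) S=126.3017 payoff=33.0883 vs cont=33.3062 → 33.3062 [wait]  node(5,4) S=153.4117 payoff=5.9783 vs cont=14.2369 → 14.2369 [wait]  node(5,5) S=186.3407 payoff=0.0000 vs cont=3.5735 → 3.5735 [wait]
k=4: node(4,0) S=77.6759 payoff=81.7141 vs cont=80.9424 → 81.7141 [stop]  node(4,1) S=94.3486 payoff=65.0414 vs cont=64.2697 → 65.0414 [stop]  node(4,2) S=114.6000 payoff=44.7900 vs cont=44.1269 → 44.7900 [stop]  node(4,3) S=139.1983 payoff=20.1917 vs cont=23.6433 → 23.6433 [wait]  node(4,4) S=169.0764 payoff=0.0000 vs cont=8.8547 → 8.8547 [wait]
k=3: node(3,0) S=85.6073 payoff=73.7827 vs cont=73.0110 → 73.7827 [stop]  node(3,1) S=103.9824 payoff=55.4076 vs cont=54.6359 → 55.4076 [stop]  node(3,2) S=126.3017 payoff=33.0883 vs cont=34.0364 → 34.0364 [wait]  node(3,3) S=153.4117 payoff=5.9783 vs cont=16.1602 → 16.1602 [wait]
k=2: node(2,0) S=94.3486 payoff=65.0414 vs cont=64.2697 → 65.0414 [stop]  node(2,1) S=114.6000 payoff=44.7900 vs cont=44.4907 → 44.7900 [stop]  node(2,2) S=139.1983 payoff=20.1917 vs cont=24.9644 → 24.9644 [wait]
k=1: node(1,0) S=103.9824 payoff=55.4076 vs cont=54.6359 → 55.4076 [stop]  node(1,1) S=126.3017 payoff=33.0883 vs cont=34.6947 → 34.6947 [wait]
k=0: node(0,0) S=114.6000 payoff=44.7900 vs cont=44.8187 → 44.8187 [wait]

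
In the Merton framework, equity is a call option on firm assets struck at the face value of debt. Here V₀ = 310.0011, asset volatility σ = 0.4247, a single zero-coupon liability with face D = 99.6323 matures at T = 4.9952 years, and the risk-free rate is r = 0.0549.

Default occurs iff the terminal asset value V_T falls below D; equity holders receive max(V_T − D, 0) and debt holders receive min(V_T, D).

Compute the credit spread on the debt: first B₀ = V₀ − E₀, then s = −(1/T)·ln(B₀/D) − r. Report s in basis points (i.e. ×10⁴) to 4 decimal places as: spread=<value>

With assets at 310.0011 and a single debt payment of 99.6323 at 4.9952 years:
d₁ = [ln(V₀/D) + (r + σ²/2)T] / (σ√T)
   = [ln(310.0011/99.6323) + (0.0549 + 0.5·0.4247²)·4.9952] / (0.4247·√4.9952)
   = [1.135089 + 0.724729] / 0.949202 = 1.959349
d₂ = d₁ − σ√T = 1.959349 − 0.949202 = 1.010147
N(d₁) = 0.974964,  N(d₂) = 0.843788,  e^(−rT) = 0.760152
E₀ = V₀·N(d₁) − D·e^(−rT)·N(d₂)
   = 310.0011·0.974964 − 99.6323·0.760152·0.843788 = 238.335066
B₀ = V₀ − E₀ = 310.0011 − 238.335066 = 71.666034
spread = −(1/T)·ln(B₀/D) − r = −(1/4.9952)·ln(71.666034/99.6323) − 0.0549 = 0.01105722
in basis points: 0.01105722 × 10⁴ = 110.5722 bp

spread=110.5722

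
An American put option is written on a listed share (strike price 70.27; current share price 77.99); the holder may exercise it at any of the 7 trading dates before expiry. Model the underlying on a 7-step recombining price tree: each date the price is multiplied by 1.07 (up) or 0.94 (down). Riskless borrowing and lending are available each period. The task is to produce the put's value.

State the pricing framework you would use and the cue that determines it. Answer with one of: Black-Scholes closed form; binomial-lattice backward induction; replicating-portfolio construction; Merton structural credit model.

framework: binomial-lattice backward induction

Key observation: the exercise right at every one of the 7 steps is what matters: each node needs max(70.27 − S, continuation), which only the stepwise tree valuation starting from spot 77.99 delivers.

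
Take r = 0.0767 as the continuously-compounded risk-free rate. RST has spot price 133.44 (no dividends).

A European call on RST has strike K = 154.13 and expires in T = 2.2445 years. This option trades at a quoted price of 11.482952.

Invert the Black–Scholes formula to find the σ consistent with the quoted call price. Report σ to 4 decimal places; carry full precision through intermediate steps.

At σ = 0.1213 the Black–Scholes value reproduces the quote:
σ√T = 0.1213·√2.2445 = 0.181727
d₁ = (ln(S/K) + (r+σ²/2)T) / (σ√T) = (ln(133.44/154.13) + (0.0767+0.1213²/2)·2.2445) / 0.181727 = (-0.144144 + 0.188666) / 0.181727 = 0.244988
d₂ = d₁ − σ√T = 0.244988 − 0.181727 = 0.063261
e^{−rT} = 0.841850
N(d₁) = 0.596767,  N(d₂) = 0.525221
V = S·N(d₁) − K·e^{−rT}·N(d₂) = 79.632628 − 68.149676 = 11.482952 (the quoted price), and the Black–Scholes price is strictly increasing in σ, so σ is unique

sigma = 0.1213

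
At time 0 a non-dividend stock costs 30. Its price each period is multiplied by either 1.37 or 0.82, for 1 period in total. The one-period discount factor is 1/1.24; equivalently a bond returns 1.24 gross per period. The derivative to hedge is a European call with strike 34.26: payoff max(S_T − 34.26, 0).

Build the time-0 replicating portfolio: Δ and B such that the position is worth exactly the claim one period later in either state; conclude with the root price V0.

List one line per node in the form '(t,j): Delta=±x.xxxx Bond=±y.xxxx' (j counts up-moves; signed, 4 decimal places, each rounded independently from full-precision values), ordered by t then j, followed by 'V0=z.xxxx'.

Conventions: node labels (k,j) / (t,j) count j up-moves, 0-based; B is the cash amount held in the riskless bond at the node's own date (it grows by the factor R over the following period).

(0,0): Delta=0.4145 Bond=-8.2240
V0=4.2123

No-arbitrage ⇒ martingale measure with p* = (R−d)/(u−d) = 0.7636.
Terminal payoffs: V(1,0)=0.0000, V(1,1)=6.8400
(0,0): S=30.0000. Δ = (V_up−V_dn)/(S_up−S_dn) = (6.8400−0.0000)/(41.1000−24.6000) = 0.4145. V = [p*·6.8400 + (1−p*)·0.0000]/1.24 = 4.2123. B = V − Δ·S = -8.2240.
Sanity check at the root: Δ(0,0)·S0 + B(0,0) reproduces V0 = 4.2123.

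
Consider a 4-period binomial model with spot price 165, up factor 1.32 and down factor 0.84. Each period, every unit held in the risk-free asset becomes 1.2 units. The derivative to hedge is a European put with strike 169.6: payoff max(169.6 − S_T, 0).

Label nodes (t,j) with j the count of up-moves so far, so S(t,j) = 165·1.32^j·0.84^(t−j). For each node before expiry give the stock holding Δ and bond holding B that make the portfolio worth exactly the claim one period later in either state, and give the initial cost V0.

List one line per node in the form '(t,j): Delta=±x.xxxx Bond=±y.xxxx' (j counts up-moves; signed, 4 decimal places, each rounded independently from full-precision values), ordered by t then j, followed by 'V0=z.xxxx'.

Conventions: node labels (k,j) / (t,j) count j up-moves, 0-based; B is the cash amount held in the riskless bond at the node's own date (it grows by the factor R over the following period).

Risk-neutral probability p* = (R−d)/(u−d) = (1.2−0.84)/(1.32−0.84) = 0.7500.
Payoffs at expiry: V(4,0)=87.4512, V(4,1)=40.5091, V(4,2)=0.0000, V(4,3)=0.0000, V(4,4)=0.0000
Node (3,0) S=97.7962: V=(p*·40.5091+(1−p*)·87.4512)/1.2=43.5372; Δ=(40.5091−87.4512)/(129.0909−82.1488)=-1.0000; B=V−Δ·S=141.3333
Node (3,1) S=153.6797: V=(p*·0.0000+(1−p*)·40.5091)/1.2=8.4394; Δ=(0.0000−40.5091)/(202.8572−129.0909)=-0.5492; B=V−Δ·S=92.8333
Node (3,2) S=241.4966: V=(p*·0.0000+(1−p*)·0.0000)/1.2=0.0000; Δ=(0.0000−0.0000)/(318.7756−202.8572)=0.0000; B=V−Δ·S=0.0000
Node (3,3) S=379.4947: V=(p*·0.0000+(1−p*)·0.0000)/1.2=0.0000; Δ=(0.0000−0.0000)/(500.9330−318.7756)=0.0000; B=V−Δ·S=0.0000
Node (2,0) S=116.4240: V=(p*·8.4394+(1−p*)·43.5372)/1.2=14.3449; Δ=(8.4394−43.5372)/(153.6797−97.7962)=-0.6281; B=V−Δ·S=87.4652
Node (2,1) S=182.9520: V=(p*·0.0000+(1−p*)·8.4394)/1.2=1.7582; Δ=(0.0000−8.4394)/(241.4966−153.6797)=-0.0961; B=V−Δ·S=19.3403
Node (2,2) S=287.4960: V=(p*·0.0000+(1−p*)·0.0000)/1.2=0.0000; Δ=(0.0000−0.0000)/(379.4947−241.4966)=0.0000; B=V−Δ·S=0.0000
Node (1,0) S=138.6000: V=(p*·1.7582+(1−p*)·14.3449)/1.2=4.0874; Δ=(1.7582−14.3449)/(182.9520−116.4240)=-0.1892; B=V−Δ·S=30.3096
Node (1,1) S=217.8000: V=(p*·0.0000+(1−p*)·1.7582)/1.2=0.3663; Δ=(0.0000−1.7582)/(287.4960−182.9520)=-0.0168; B=V−Δ·S=4.0292
Node (0,0) S=165.0000: V=(p*·0.3663+(1−p*)·4.0874)/1.2=1.0805; Δ=(0.3663−4.0874)/(217.8000−138.6000)=-0.0470; B=V−Δ·S=8.8328
Verification: the root portfolio costs Δ(0,0)·S0 + B(0,0) = 1.0805, matching V0.

(0,0): Delta=-0.0470 Bond=8.8328
(1,0): Delta=-0.1892 Bond=30.3096
(1,1): Delta=-0.0168 Bond=4.0292
(2,0): Delta=-0.6281 Bond=87.4652
(2,1): Delta=-0.0961 Bond=19.3403
(2,2): Delta=0.0000 Bond=0.0000
(3,0): Delta=-1.0000 Bond=141.3333
(3,1): Delta=-0.5492 Bond=92.8333
(3,2): Delta=0.0000 Bond=0.0000
(3,3): Delta=0.0000 Bond=0.0000
V0=1.0805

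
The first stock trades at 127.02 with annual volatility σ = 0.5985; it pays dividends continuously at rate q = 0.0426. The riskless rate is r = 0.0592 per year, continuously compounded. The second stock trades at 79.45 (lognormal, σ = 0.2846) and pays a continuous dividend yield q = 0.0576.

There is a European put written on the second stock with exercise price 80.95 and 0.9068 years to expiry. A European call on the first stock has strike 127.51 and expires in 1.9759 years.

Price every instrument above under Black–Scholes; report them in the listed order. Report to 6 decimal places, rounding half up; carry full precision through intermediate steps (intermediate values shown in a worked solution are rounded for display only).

price(the second stock put K=80.95) = 8.871357
price(the first stock call K=127.51) = 39.207887

[the second stock put K=80.95]
σ√T = 0.2846·√0.9068 = 0.271013
d₁ = (ln(S/K) + (r−q+σ²/2)T) / (σ√T) = (ln(79.45/80.95) + (0.0592−0.0576+0.2846²/2)·0.9068) / 0.271013 = (-0.018704 + 0.038175) / 0.271013 = 0.071846
d₂ = d₁ − σ√T = 0.071846 − 0.271013 = -0.199167
e^{−rT} = 0.947733
e^{−qT} = 0.949109
N(−d₁) = 0.471362,  N(−d₂) = 0.578934
price = K·e^{−rT}·N(−d₂) − S·e^{−qT}·N(−d₁) = 44.415233 − 35.543875 = 8.871357
[the first stock call K=127.51]
σ√T = 0.5985·√1.9759 = 0.841292
d₁ = (ln(S/K) + (r−q+σ²/2)T) / (σ√T) = (ln(127.02/127.51) + (0.0592−0.0426+0.5985²/2)·1.9759) / 0.841292 = (-0.003850 + 0.386686) / 0.841292 = 0.455057
d₂ = d₁ − σ√T = 0.455057 − 0.841292 = -0.386235
e^{−rT} = 0.889609
e^{−qT} = 0.919272
N(d₁) = 0.675466,  N(d₂) = 0.349661
price = S·e^{−qT}·N(d₁) − K·e^{−rT}·N(d₂) = 78.871388 − 39.663501 = 39.207887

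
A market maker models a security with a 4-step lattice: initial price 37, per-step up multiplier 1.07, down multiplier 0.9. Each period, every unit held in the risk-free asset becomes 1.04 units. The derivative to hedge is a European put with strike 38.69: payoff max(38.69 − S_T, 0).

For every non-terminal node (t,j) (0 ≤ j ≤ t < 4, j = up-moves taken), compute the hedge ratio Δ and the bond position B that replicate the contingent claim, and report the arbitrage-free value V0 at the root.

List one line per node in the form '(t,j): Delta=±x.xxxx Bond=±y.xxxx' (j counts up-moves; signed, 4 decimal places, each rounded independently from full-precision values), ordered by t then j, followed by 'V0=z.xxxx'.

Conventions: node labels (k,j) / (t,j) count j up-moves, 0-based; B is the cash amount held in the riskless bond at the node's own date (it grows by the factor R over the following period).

(0,0): Delta=-0.2850 Bond=11.1823
(1,0): Delta=-0.7670 Bond=27.6797
(1,1): Delta=-0.1981 Bond=8.1903
(2,0): Delta=-1.0000 Bond=35.7711
(2,1): Delta=-0.7250 Bond=27.2903
(2,2): Delta=-0.1031 Bond=4.4952
(3,0): Delta=-1.0000 Bond=37.2019
(3,1): Delta=-1.0000 Bond=37.2019
(3,2): Delta=-0.6754 Bond=26.4919
(3,3): Delta=0.0000 Bond=0.0000
V0=0.6382

Under the risk-neutral measure, an up-move has probability p* = (R−d)/(u−d) = 0.8235 and values discount at R = 1.04.
Expiry values: V(4,0)=14.4143, V(4,1)=9.8289, V(4,2)=4.3773, V(4,3)=0.0000, V(4,4)=0.0000
(3,0): S=26.9730. Δ = (V_up−V_dn)/(S_up−S_dn) = (9.8289−14.4143)/(28.8611−24.2757) = -1.0000. V = [p*·9.8289 + (1−p*)·14.4143]/1.04 = 10.2289. B = V − Δ·S = 37.2019.
(3,1): S=32.0679. Δ = (V_up−V_dn)/(S_up−S_dn) = (4.3773−9.8289)/(34.3127−28.8611) = -1.0000. V = [p*·4.3773 + (1−p*)·9.8289]/1.04 = 5.1340. B = V − Δ·S = 37.2019.
(3,2): S=38.1252. Δ = (V_up−V_dn)/(S_up−S_dn) = (0.0000−4.3773)/(40.7939−34.3127) = -0.6754. V = [p*·0.0000 + (1−p*)·4.3773]/1.04 = 0.7428. B = V − Δ·S = 26.4919.
(3,3): S=45.3266. Δ = (V_up−V_dn)/(S_up−S_dn) = (0.0000−0.0000)/(48.4995−40.7939) = 0.0000. V = [p*·0.0000 + (1−p*)·0.0000]/1.04 = 0.0000. B = V − Δ·S = 0.0000.
(2,0): S=29.9700. Δ = (V_up−V_dn)/(S_up−S_dn) = (5.1340−10.2289)/(32.0679−26.9730) = -1.0000. V = [p*·5.1340 + (1−p*)·10.2289]/1.04 = 5.8011. B = V − Δ·S = 35.7711.
(2,1): S=35.6310. Δ = (V_up−V_dn)/(S_up−S_dn) = (0.7428−5.1340)/(38.1252−32.0679) = -0.7250. V = [p*·0.7428 + (1−p*)·5.1340]/1.04 = 1.4593. B = V − Δ·S = 27.2903.
(2,2): S=42.3613. Δ = (V_up−V_dn)/(S_up−S_dn) = (0.0000−0.7428)/(45.3266−38.1252) = -0.1031. V = [p*·0.0000 + (1−p*)·0.7428]/1.04 = 0.1260. B = V − Δ·S = 4.4952.
(1,0): S=33.3000. Δ = (V_up−V_dn)/(S_up−S_dn) = (1.4593−5.8011)/(35.6310−29.9700) = -0.7670. V = [p*·1.4593 + (1−p*)·5.8011]/1.04 = 2.1399. B = V − Δ·S = 27.6797.
(1,1): S=39.5900. Δ = (V_up−V_dn)/(S_up−S_dn) = (0.1260−1.4593)/(42.3613−35.6310) = -0.1981. V = [p*·0.1260 + (1−p*)·1.4593]/1.04 = 0.3474. B = V − Δ·S = 8.1903.
(0,0): S=37.0000. Δ = (V_up−V_dn)/(S_up−S_dn) = (0.3474−2.1399)/(39.5900−33.3000) = -0.2850. V = [p*·0.3474 + (1−p*)·2.1399]/1.04 = 0.6382. B = V − Δ·S = 11.1823.
Check: Δ(0,0)·S0 + B(0,0) = 0.6382 = V0.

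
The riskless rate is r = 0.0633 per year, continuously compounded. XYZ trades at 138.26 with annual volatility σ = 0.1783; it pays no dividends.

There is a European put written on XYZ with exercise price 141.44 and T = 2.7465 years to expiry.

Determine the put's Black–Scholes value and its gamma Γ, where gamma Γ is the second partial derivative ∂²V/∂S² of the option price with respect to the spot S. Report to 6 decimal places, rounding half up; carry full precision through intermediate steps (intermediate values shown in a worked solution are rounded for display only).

price = 7.319272
Γ = 0.007858

σ√T = 0.1783·√2.7465 = 0.295489
d₁ = (ln(S/K) + (r+σ²/2)T) / (σ√T) = (ln(138.26/141.44) + (0.0633+0.1783²/2)·2.7465) / 0.295489 = (-0.022740 + 0.217510) / 0.295489 = 0.659147
d₂ = d₁ − σ√T = 0.659147 − 0.295489 = 0.363658
e^{−rT} = 0.840420
N(−d₁) = 0.254901,  N(−d₂) = 0.358057
Put price V = K·e^{−rT}·N(−d₂) − S·N(−d₁) = 42.561834 − 35.242562 = 7.319272
φ(d₁) = (1/√(2π))·e^{−d₁²/2} = 0.321044
Γ = φ(d₁) / (S·σ·√T) = 0.007858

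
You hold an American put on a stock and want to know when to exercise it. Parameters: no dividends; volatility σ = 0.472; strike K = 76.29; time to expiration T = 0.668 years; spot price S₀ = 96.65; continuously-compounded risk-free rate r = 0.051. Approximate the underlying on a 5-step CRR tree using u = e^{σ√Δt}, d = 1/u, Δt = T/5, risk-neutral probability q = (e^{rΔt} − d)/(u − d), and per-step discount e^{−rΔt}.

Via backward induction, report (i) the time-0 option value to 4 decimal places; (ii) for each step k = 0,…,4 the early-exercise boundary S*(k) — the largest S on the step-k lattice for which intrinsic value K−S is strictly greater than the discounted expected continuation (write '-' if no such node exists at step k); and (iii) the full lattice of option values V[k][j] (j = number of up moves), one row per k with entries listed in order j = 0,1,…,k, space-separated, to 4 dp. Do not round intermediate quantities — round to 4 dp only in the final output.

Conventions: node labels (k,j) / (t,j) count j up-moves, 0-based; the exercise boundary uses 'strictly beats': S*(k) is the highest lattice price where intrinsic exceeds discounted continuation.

params: Δt=0.13360 u=1.18830 d=0.84154 q=0.47669 e^(-rΔt)=0.99321
t_5 payoffs: 35.4981 18.6896 0.0000 0.0000 0.0000 0.0000
t_4: node(4,0) S=48.4730 payoff=27.8170 vs cont=27.2990 → 27.8170 [stop]  node(4,1) S=68.4464 payoff=7.8436 vs cont=9.7140 → 9.7140 [wait]  node(4,2) S=96.6500 payoff=0.0000 vs cont=0.0000 → 0.0000 [wait]  node(4,3) S=136.4749 payoff=0.0000 vs cont=0.0000 → 0.0000 [wait]  node(4,4) S=192.7098 payoff=0.0000 vs cont=0.0000 → 0.0000 [wait]  ⇒ S*(4)=48.4730
t_3: node(3,0) S=57.6004 payoff=18.6896 vs cont=19.0571 → 19.0571 [wait]  node(3,1) S=81.3348 payoff=0.0000 vs cont=5.0489 → 5.0489 [wait]  node(3,2) S=114.8490 payoff=0.0000 vs cont=0.0000 → 0.0000 [wait]  node(3,3) S=162.1729 payoff=0.0000 vs cont=0.0000 → 0.0000 [wait]  ⇒ S*(3)=-
t_2: node(2,0) S=68.4464 payoff=7.8436 vs cont=12.2954 → 12.2954 [wait]  node(2,1) S=96.6500 payoff=0.0000 vs cont=2.6242 → 2.6242 [wait]  node(2,2) S=136.4749 payoff=0.0000 vs cont=0.0000 → 0.0000 [wait]  ⇒ S*(2)=-
t_1: node(1,0) S=81.3348 payoff=0.0000 vs cont=7.6330 → 7.6330 [wait]  node(1,1) S=114.8490 payoff=0.0000 vs cont=1.3639 → 1.3639 [wait]  ⇒ S*(1)=-
t_0: node(0,0) S=96.6500 payoff=0.0000 vs cont=4.6131 → 4.6131 [wait]  ⇒ S*(0)=-

price = 4.6131
boundary = - - - - 48.4730
tree:
4.6131
7.6330 1.3639
12.2954 2.6242 0.0000
19.0571 5.0489 0.0000 0.0000
27.8170 9.7140 0.0000 0.0000 0.0000
35.4981 18.6896 0.0000 0.0000 0.0000 0.0000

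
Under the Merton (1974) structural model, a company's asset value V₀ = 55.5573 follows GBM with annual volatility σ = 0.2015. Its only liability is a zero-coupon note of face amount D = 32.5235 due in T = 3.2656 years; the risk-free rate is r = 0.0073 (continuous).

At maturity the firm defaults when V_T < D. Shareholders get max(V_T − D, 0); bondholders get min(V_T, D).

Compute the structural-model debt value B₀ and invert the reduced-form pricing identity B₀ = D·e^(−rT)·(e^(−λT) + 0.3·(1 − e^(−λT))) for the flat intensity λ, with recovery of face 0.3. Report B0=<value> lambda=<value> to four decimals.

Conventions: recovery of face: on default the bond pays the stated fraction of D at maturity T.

B0=31.3495 lambda=0.0057

Work the structural quantities from V₀ = 55.5573 against face 32.5235:
d₁ = [ln(V₀/D) + (r + σ²/2)T] / (σ√T)
   = [ln(55.5573/32.5235) + (0.0073 + 0.5·0.2015²)·3.2656] / (0.2015·√3.2656)
   = [0.535452 + 0.090134] / 0.364130 = 1.718030
d₂ = d₁ − σ√T = 1.718030 − 0.364130 = 1.353900
N(d₁) = 0.957104,  N(d₂) = 0.912116,  e^(−rT) = 0.976443
E₀ = V₀·N(d₁) − D·e^(−rT)·N(d₂)
   = 55.5573·0.957104 − 32.5235·0.976443·0.912116 = 24.207761
B₀ = V₀ − E₀ = 55.5573 − 24.207761 = 31.349539
e^(−λT) = (B₀·e^(rT)/D − 0.3)/(1 − 0.3) = (31.3495·1.024125/32.5235 − 0.3)/0.7 = 0.98165353
λ = −ln(0.98165353)/3.2656 = 0.005670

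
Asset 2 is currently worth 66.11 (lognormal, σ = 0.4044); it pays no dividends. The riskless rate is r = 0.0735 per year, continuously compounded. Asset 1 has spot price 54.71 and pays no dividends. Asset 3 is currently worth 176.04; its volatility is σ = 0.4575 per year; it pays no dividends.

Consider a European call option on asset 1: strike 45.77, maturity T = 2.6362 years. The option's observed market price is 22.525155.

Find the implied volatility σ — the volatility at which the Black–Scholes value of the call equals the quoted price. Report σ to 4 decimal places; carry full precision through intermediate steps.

sigma = 0.4197

At σ = 0.4197 the Black–Scholes value reproduces the quote:
σ√T = 0.4197·√2.6362 = 0.681441
d₁ = (ln(S/K) + (r+σ²/2)T) / (σ√T) = (ln(54.71/45.77) + (0.0735+0.4197²/2)·2.6362) / 0.681441 = (0.178418 + 0.425941) / 0.681441 = 0.886884
d₂ = d₁ − σ√T = 0.886884 − 0.681441 = 0.205443
e^{−rT} = 0.823855
N(d₁) = 0.812429,  N(d₂) = 0.581387
V = S·N(d₁) − K·e^{−rT}·N(d₂) = 44.448012 − 21.922857 = 22.525155 (the quoted price), and the Black–Scholes price is strictly increasing in σ, so σ is unique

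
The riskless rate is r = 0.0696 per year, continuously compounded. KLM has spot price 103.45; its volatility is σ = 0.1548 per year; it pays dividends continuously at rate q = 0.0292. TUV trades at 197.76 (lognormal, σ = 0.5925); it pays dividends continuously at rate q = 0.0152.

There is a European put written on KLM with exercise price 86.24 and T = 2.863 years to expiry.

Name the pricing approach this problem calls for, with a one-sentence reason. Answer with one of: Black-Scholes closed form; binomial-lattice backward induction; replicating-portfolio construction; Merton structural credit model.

framework: Black-Scholes closed form

Key observation: with KLM following a GBM at constant σ and r, the European put struck at 86.24 prices in closed form — nothing here needs a stepwise model or a balance sheet.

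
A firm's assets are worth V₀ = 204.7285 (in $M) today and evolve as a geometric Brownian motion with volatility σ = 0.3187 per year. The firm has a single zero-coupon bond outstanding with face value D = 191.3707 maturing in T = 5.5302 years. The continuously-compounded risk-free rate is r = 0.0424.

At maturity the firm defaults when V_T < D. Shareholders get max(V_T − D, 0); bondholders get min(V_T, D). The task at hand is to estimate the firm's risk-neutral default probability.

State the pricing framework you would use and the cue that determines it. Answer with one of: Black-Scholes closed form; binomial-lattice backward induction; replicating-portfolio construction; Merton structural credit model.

Key observation: the asked-for credit quantity lives on the firm's capital structure — asset value, asset volatility, debt face 191.3707 — which is the structural model's domain.

framework: Merton structural credit model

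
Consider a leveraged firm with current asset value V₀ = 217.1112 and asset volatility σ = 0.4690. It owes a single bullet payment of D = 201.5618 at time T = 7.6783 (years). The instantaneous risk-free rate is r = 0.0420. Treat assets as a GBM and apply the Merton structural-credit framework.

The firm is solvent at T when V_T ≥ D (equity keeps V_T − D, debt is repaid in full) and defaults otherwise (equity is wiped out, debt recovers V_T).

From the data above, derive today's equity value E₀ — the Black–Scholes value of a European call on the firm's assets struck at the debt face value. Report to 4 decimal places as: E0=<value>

E0=126.9285

Work the structural quantities from V₀ = 217.1112 against face 201.5618:
d₁ = [ln(V₀/D) + (r + σ²/2)T] / (σ√T)
   = [ln(217.1112/201.5618) + (0.0420 + 0.5·0.4690²)·7.6783] / (0.4690·√7.6783)
   = [0.074314 + 1.166952] / 1.299587 = 0.955123
d₂ = d₁ − σ√T = 0.955123 − 1.299587 = -0.344464
N(d₁) = 0.830242,  N(d₂) = 0.365249,  e^(−rT) = 0.724344
E₀ = V₀·N(d₁) − D·e^(−rT)·N(d₂)
   = 217.1112·0.830242 − 201.5618·0.724344·0.365249 = 126.928544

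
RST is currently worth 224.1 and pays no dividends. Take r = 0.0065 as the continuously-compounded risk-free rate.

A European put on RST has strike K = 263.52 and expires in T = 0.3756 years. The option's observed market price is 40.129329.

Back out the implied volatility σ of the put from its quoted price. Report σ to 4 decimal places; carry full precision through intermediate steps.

sigma = 0.2002

At σ = 0.2002 the Black–Scholes value reproduces the quote:
σ√T = 0.2002·√0.3756 = 0.122695
d₁ = (ln(S/K) + (r+σ²/2)T) / (σ√T) = (ln(224.1/263.52) + (0.0065+0.2002²/2)·0.3756) / 0.122695 = (-0.162037 + 0.009968) / 0.122695 = -1.239402
d₂ = d₁ − σ√T = -1.239402 − 0.122695 = -1.362097
e^{−rT} = 0.997562
N(−d₁) = 0.892402,  N(−d₂) = 0.913416
V = K·e^{−rT}·N(−d₂) − S·N(−d₁) = 240.116552 − 199.987223 = 40.129329 (the quoted price), and the Black–Scholes price is strictly increasing in σ, so σ is unique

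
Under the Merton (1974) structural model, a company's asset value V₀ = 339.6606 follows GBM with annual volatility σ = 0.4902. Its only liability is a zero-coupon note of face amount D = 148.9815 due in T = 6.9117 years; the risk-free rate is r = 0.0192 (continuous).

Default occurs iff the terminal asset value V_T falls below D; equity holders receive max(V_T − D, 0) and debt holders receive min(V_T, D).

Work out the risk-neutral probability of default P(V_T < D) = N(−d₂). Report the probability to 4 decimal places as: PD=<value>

PD=0.4609

Apply the equity-as-call identities (strike 148.9815, horizon 6.9117 years):
d₁ = [ln(V₀/D) + (r + σ²/2)T] / (σ√T)
   = [ln(339.6606/148.9815) + (0.0192 + 0.5·0.4902²)·6.9117] / (0.4902·√6.9117)
   = [0.824125 + 0.963132] / 1.288741 = 1.386823
d₂ = d₁ − σ√T = 1.386823 − 1.288741 = 0.098082
risk-neutral PD = N(−d₂) = N(-0.098082) = 0.460934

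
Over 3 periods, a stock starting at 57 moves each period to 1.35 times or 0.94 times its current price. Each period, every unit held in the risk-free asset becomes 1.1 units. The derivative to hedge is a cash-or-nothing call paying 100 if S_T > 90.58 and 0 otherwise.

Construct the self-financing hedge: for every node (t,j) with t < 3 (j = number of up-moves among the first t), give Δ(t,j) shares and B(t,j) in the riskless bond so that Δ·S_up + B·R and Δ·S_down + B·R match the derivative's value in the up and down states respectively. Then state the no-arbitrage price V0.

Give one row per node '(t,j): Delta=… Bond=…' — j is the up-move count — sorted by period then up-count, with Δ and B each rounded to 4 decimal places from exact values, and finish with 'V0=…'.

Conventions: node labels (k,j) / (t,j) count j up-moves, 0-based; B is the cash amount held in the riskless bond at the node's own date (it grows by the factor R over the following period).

Under the risk-neutral measure, an up-move has probability p* = (R−d)/(u−d) = 0.3902 and values discount at R = 1.1.
Payoffs at expiry: V(3,0)=0.0000, V(3,1)=0.0000, V(3,2)=100.0000, V(3,3)=100.0000
  t=2,j=0: stock 50.3652 → up 67.9930 (V=0.0000), down 47.3433 (V=0.0000). Price 0.0000; hedge Δ=0.0000, bond B=0.0000.
  t=2,j=1: stock 72.3330 → up 97.6496 (V=100.0000), down 67.9930 (V=0.0000). Price 35.4767; hedge Δ=3.3719, bond B=-208.4257.
  t=2,j=2: stock 103.8825 → up 140.2414 (V=100.0000), down 97.6496 (V=100.0000). Price 90.9091; hedge Δ=0.0000, bond B=90.9091.
  t=1,j=0: stock 53.5800 → up 72.3330 (V=35.4767), down 50.3652 (V=0.0000). Price 12.5860; hedge Δ=1.6149, bond B=-73.9426.
  t=1,j=1: stock 76.9500 → up 103.8825 (V=90.9091), down 72.3330 (V=35.4767). Price 51.9171; hedge Δ=1.7570, bond B=-83.2838.
  t=0,j=0: stock 57.0000 → up 76.9500 (V=51.9171), down 53.5800 (V=12.5860). Price 25.3952; hedge Δ=1.6830, bond B=-70.5345.
Check: Δ(0,0)·S0 + B(0,0) = 25.3952 = V0.

(0,0): Delta=1.6830 Bond=-70.5345
(1,0): Delta=1.6149 Bond=-73.9426
(1,1): Delta=1.7570 Bond=-83.2838
(2,0): Delta=0.0000 Bond=0.0000
(2,1): Delta=3.3719 Bond=-208.4257
(2,2): Delta=0.0000 Bond=90.9091
V0=25.3952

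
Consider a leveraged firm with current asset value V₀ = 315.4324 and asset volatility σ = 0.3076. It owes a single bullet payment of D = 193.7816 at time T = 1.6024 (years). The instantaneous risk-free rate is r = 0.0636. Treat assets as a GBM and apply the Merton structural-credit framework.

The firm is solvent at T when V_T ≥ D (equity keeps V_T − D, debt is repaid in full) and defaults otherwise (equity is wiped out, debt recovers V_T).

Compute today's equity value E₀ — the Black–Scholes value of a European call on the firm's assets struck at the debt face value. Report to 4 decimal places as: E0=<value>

Work the structural quantities from V₀ = 315.4324 against face 193.7816:
d₁ = [ln(V₀/D) + (r + σ²/2)T] / (σ√T)
   = [ln(315.4324/193.7816) + (0.0636 + 0.5·0.3076²)·1.6024] / (0.3076·√1.6024)
   = [0.487213 + 0.177720] / 0.389378 = 1.707678
d₂ = d₁ − σ√T = 1.707678 − 0.389378 = 1.318300
N(d₁) = 0.956152,  N(d₂) = 0.906298,  e^(−rT) = 0.903108
E₀ = V₀·N(d₁) − D·e^(−rT)·N(d₂)
   = 315.4324·0.956152 − 193.7816·0.903108·0.906298 = 142.993841

E0=142.9938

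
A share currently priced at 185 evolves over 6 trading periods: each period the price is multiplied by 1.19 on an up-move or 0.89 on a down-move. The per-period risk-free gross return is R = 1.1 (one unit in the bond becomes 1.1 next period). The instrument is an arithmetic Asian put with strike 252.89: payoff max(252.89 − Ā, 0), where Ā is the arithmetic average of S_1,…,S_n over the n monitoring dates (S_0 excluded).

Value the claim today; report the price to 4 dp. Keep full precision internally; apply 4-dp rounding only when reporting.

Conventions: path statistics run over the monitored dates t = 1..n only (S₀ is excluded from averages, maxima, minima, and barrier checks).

With p* = (R−d)/(u−d) = 0.7000, sum probability × payoff across the paths and divide by R^6.
Enumerate all 2^6 = 64 price paths (U = up ×1.19, D = down ×0.89); each path with k up-moves has probability p*^k·(1−p*)^(6−k).
DDDDDD: Ā=125.4879, payoff=127.4021, prob=0.000729
UDDDDD: Ā=167.7872, payoff=85.1028, prob=0.001701
DUDDDD: Ā=158.5372, payoff=94.3528, prob=0.001701
UUDDDD: Ā=211.9767, payoff=40.9133, prob=0.003969
DDUDDD: Ā=150.3047, payoff=102.5853, prob=0.001701
UDUDDD: Ā=200.9692, payoff=51.9208, prob=0.003969
DUUDDD: Ā=191.7192, payoff=61.1708, prob=0.003969
UUUDDD: Ā=256.3437, payoff=0.0000, prob=0.009261
DDDUDD: Ā=142.9778, payoff=109.9122, prob=0.001701
UDDUDD: Ā=191.1726, payoff=61.7174, prob=0.003969
DUDUDD: Ā=181.9226, payoff=70.9674, prob=0.003969
UUDUDD: Ā=243.2448, payoff=9.6452, prob=0.009261
DDUUDD: Ā=173.6901, payoff=79.1999, prob=0.003969
UDUUDD: Ā=232.2373, payoff=20.6527, prob=0.009261
DUUUDD: Ā=222.9873, payoff=29.9027, prob=0.009261
UUUUDD: Ā=298.1515, payoff=0.0000, prob=0.021609
DDDDUD: Ā=136.4568, payoff=116.4332, prob=0.001701
UDDDUD: Ā=182.4535, payoff=70.4365, prob=0.003969
DUDDUD: Ā=173.2035, payoff=79.6865, prob=0.003969
UUDDUD: Ā=231.5867, payoff=21.3033, prob=0.009261
DDUDUD: Ā=164.9710, payoff=87.9190, prob=0.003969
UDUDUD: Ā=220.5792, payoff=32.3108, prob=0.009261
DUUDUD: Ā=211.3292, payoff=41.5608, prob=0.009261
UUUDUD: Ā=282.5638, payoff=0.0000, prob=0.021609
DDDUUD: Ā=157.6441, payoff=95.2459, prob=0.003969
UDDUUD: Ā=210.7826, payoff=42.1074, prob=0.009261
DUDUUD: Ā=201.5326, payoff=51.3574, prob=0.009261
UUDUUD: Ā=269.4649, payoff=0.0000, prob=0.021609
DDUUUD: Ā=193.3001, payoff=59.5899, prob=0.009261
UDUUUD: Ā=258.4574, payoff=0.0000, prob=0.021609
DUUUUD: Ā=249.2074, payoff=3.6826, prob=0.021609
UUUUUD: Ā=333.2099, payoff=0.0000, prob=0.050421
DDDDDU: Ā=130.6532, payoff=122.2368, prob=0.001701
UDDDDU: Ā=174.6936, payoff=78.1964, prob=0.003969
DUDDDU: Ā=165.4436, payoff=87.4464, prob=0.003969
UUDDDU: Ā=221.2111, payoff=31.6789, prob=0.009261
DDUDDU: Ā=157.2111, payoff=95.6789, prob=0.003969
UDUDDU: Ā=210.2036, payoff=42.6864, prob=0.009261
DUUDDU: Ā=200.9536, payoff=51.9364, prob=0.009261
UUUDDU: Ā=268.6907, payoff=0.0000, prob=0.021609
DDDUDU: Ā=149.8842, payoff=103.0058, prob=0.003969
UDDUDU: Ā=200.4069, payoff=52.4831, prob=0.009261
DUDUDU: Ā=191.1569, payoff=61.7331, prob=0.009261
UUDUDU: Ā=255.5918, payoff=0.0000, prob=0.021609
DDUUDU: Ā=182.9244, payoff=69.9656, prob=0.009261
UDUUDU: Ā=244.5843, payoff=8.3057, prob=0.021609
DUUUDU: Ā=235.3343, payoff=17.5557, prob=0.021609
UUUUDU: Ā=314.6605, payoff=0.0000, prob=0.050421
DDDDUU: Ā=143.3632, payoff=109.5268, prob=0.003969
UDDDUU: Ā=191.6879, payoff=61.2021, prob=0.009261
DUDDUU: Ā=182.4379, payoff=70.4521, prob=0.009261
UUDDUU: Ā=243.9338, payoff=8.9562, prob=0.021609
DDUDUU: Ā=174.2054, payoff=78.6846, prob=0.009261
UDUDUU: Ā=232.9263, payoff=19.9637, prob=0.021609
DUUDUU: Ā=223.6763, payoff=29.2137, prob=0.021609
UUUDUU: Ā=299.0728, payoff=0.0000, prob=0.050421
DDDUUU: Ā=166.8784, payoff=86.0116, prob=0.009261
UDDUUU: Ā=223.1296, payoff=29.7604, prob=0.021609
DUDUUU: Ā=213.8796, payoff=39.0104, prob=0.021609
UUDUUU: Ā=285.9738, payoff=0.0000, prob=0.050421
DDUUUU: Ā=205.6471, payoff=47.2429, prob=0.021609
UDUUUU: Ā=274.9663, payoff=0.0000, prob=0.050421
DUUUUU: Ā=265.7163, payoff=0.0000, prob=0.050421
UUUUUU: Ā=355.2836, payoff=0.0000, prob=0.117649
Price = Σ prob·payoff / R^6 = 18.699160 / 1.771561 = 10.5552

price = 10.5552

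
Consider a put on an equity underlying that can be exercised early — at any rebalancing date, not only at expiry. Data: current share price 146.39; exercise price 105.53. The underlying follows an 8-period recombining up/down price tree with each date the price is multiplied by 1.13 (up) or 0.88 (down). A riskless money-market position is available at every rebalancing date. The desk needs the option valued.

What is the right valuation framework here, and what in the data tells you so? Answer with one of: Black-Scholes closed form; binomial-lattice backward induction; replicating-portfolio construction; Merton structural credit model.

Key observation: early exercise of the strike-105.53 put must be checked at each of the 8 dates (spot 146.39), which forces a node-by-node comparison of intrinsic and continuation value backward from expiry.

framework: binomial-lattice backward induction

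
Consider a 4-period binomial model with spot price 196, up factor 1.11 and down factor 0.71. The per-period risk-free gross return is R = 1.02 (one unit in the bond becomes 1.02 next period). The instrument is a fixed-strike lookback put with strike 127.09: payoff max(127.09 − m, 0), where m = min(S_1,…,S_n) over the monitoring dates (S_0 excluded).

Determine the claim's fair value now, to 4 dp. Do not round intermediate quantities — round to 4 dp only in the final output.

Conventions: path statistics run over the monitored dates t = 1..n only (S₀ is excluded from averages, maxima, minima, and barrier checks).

Risk-neutral up-probability p* = (R−d)/(u−d) = (1.02−0.71)/(1.11−0.71) = 0.7750; the claim prices as the p*-weighted sum of path payoffs discounted by R^4.
Enumerate all 2^4 = 16 price paths (U = up ×1.11, D = down ×0.71); each path with k up-moves has probability p*^k·(1−p*)^(4−k).
DDDD: m=49.8069, payoff=77.2831, prob=0.002563
UDDD: m=77.8671, payoff=49.2229, prob=0.008828
DUDD: m=77.8671, payoff=49.2229, prob=0.008828
UUDD: m=121.7359, payoff=5.3541, prob=0.030407
DDUD: m=77.8671, payoff=49.2229, prob=0.008828
UDUD: m=121.7359, payoff=5.3541, prob=0.030407
DUUD: m=121.7359, payoff=5.3541, prob=0.030407
UUUD: m=190.3195, payoff=0.0000, prob=0.104734
DDDU: m=70.1506, payoff=56.9394, prob=0.008828
UDDU: m=109.6720, payoff=17.4180, prob=0.030407
DUDU: m=109.6720, payoff=17.4180, prob=0.030407
UUDU: m=171.4590, payoff=0.0000, prob=0.104734
DDUU: m=98.8036, payoff=28.2864, prob=0.030407
UDUU: m=154.4676, payoff=0.0000, prob=0.104734
DUUU: m=139.1600, payoff=0.0000, prob=0.104734
UUUU: m=217.5600, payoff=0.0000, prob=0.360750
Price = Σ prob·payoff / R^4 = 4.412034 / 1.082432 = 4.0760

price = 4.0760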